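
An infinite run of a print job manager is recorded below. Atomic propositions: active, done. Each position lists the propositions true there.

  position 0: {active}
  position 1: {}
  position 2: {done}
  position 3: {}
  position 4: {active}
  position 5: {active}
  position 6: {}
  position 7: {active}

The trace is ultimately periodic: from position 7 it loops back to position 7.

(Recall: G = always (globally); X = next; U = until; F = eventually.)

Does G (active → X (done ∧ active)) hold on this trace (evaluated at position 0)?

No

active → X (done ∧ active) must hold at every position from 0 onward. It fails at position 0, so G (active → X (done ∧ active)) is false.
Positions where active holds: 0, 4, 5, 7.
Check X (done ∧ active) at each: 0→fails, 4→fails, 5→fails, 7→fails.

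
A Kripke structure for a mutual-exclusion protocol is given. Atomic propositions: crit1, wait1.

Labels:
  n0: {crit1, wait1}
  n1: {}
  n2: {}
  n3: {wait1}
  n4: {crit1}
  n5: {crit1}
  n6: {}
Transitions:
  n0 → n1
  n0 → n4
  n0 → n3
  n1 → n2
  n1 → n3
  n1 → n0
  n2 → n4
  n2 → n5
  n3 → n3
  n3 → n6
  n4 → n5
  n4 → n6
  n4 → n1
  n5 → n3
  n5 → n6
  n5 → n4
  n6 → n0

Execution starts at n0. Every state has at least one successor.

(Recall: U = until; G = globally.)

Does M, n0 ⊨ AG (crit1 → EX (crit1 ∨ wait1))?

States satisfying crit1 → EX (crit1 ∨ wait1): {n0, n1, n2, n3, n4, n5, n6}.
States satisfying AG (crit1 → EX (crit1 ∨ wait1)): {n0, n1, n2, n3, n4, n5, n6}.
Every state reachable from n0 satisfies crit1 → EX (crit1 ∨ wait1).
n0 ∈ Sat(AG (crit1 → EX (crit1 ∨ wait1))).

Yes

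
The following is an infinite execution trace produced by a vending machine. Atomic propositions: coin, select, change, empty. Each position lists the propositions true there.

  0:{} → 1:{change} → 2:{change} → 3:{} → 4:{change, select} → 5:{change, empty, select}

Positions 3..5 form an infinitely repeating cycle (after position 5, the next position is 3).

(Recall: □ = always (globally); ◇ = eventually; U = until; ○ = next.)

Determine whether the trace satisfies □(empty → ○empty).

empty → ○empty must hold at every position from 0 onward. It fails at position 5, so □(empty → ○empty) is false.
Positions where empty holds: 5.
Check ○empty at each: 5→fails.

Does not hold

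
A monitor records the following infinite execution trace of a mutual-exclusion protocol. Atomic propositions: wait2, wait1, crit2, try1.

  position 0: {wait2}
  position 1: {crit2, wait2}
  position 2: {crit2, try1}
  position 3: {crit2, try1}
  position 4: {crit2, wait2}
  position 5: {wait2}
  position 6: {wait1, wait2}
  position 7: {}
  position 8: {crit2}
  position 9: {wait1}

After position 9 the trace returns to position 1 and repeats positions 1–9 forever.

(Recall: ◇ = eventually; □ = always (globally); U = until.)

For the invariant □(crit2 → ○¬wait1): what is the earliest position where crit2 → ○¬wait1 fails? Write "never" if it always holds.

Check crit2 → ○¬wait1 at each position in order: 0 ✓, 1 ✓, 2 ✓, 3 ✓, 4 ✓, 5 ✓, 6 ✓, 7 ✓.
At position 8 the labels are {crit2} and the next position 9 has {wait1}, so crit2 → ○¬wait1 is false there. This is the first violation.

8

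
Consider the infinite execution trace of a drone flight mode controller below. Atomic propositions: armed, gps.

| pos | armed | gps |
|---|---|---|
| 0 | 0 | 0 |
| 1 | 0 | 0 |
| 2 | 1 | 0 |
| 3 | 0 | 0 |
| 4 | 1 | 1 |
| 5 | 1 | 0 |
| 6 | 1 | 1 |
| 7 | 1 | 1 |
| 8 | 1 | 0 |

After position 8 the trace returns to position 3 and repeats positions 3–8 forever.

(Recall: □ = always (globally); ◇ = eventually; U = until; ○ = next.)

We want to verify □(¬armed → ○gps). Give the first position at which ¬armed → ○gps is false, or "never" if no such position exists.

At position 0 the labels are {} and the next position 1 has {}, so ¬armed → ○gps is false there. This is the first violation.

0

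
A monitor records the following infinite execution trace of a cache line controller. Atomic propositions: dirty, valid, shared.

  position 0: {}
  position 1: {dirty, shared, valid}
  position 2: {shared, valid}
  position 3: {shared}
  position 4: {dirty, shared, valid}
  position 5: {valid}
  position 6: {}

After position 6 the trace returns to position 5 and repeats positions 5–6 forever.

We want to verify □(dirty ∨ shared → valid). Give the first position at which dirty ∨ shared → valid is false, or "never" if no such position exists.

3

Check dirty ∨ shared → valid at each position in order: 0 ✓, 1 ✓, 2 ✓.
At position 3 the labels are {shared}, so dirty ∨ shared → valid is false there. This is the first violation.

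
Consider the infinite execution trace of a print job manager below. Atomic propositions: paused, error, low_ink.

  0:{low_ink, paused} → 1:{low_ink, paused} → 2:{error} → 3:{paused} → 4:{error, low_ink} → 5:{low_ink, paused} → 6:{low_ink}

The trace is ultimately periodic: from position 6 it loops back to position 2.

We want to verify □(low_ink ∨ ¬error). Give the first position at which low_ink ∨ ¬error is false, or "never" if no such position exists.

Check low_ink ∨ ¬error at each position in order: 0 ✓, 1 ✓.
At position 2 the labels are {error}, so low_ink ∨ ¬error is false there. This is the first violation.

2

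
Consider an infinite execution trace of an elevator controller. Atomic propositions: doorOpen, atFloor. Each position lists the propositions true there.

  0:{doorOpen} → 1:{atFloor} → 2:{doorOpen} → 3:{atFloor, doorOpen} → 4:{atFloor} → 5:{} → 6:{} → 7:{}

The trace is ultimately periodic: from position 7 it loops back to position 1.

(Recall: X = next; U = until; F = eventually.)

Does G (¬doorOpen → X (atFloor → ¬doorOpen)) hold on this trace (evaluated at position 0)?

¬doorOpen → X (atFloor → ¬doorOpen) holds at every position 0..7, and those are all positions ever visited, so G (¬doorOpen → X (atFloor → ¬doorOpen)) holds.
Positions where ¬doorOpen holds: 1, 4, 5, 6, 7.
Check X (atFloor → ¬doorOpen) at each: 1→ok, 4→ok, 5→ok, 6→ok, 7→ok.

Yes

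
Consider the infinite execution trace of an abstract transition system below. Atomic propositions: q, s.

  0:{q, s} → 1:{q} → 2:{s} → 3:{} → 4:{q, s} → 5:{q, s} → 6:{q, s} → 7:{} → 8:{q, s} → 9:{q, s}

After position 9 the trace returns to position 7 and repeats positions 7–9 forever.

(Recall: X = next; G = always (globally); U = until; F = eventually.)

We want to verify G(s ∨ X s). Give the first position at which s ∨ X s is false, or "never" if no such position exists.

s ∨ X s holds at every position 0..9, and those are all the positions the trace ever visits, so the invariant G(s ∨ X s) is never violated.

never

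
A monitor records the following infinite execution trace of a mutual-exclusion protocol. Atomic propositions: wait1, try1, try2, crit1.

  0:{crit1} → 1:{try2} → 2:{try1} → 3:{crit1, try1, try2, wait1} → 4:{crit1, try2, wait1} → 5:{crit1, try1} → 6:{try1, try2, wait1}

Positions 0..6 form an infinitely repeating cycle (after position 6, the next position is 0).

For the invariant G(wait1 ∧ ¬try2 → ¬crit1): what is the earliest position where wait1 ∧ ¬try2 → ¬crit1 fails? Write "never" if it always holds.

wait1 ∧ ¬try2 → ¬crit1 holds at every position 0..6, and those are all the positions the trace ever visits, so the invariant G(wait1 ∧ ¬try2 → ¬crit1) is never violated.

never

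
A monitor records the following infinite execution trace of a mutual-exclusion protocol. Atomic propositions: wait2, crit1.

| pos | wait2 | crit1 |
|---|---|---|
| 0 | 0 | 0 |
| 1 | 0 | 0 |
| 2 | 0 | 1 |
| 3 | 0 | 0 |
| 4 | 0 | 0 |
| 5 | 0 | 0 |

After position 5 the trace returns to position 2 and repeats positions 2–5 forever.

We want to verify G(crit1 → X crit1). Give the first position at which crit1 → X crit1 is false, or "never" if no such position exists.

Check crit1 → X crit1 at each position in order: 0 ✓, 1 ✓.
At position 2 the labels are {crit1} and the next position 3 has {}, so crit1 → X crit1 is false there. This is the first violation.

2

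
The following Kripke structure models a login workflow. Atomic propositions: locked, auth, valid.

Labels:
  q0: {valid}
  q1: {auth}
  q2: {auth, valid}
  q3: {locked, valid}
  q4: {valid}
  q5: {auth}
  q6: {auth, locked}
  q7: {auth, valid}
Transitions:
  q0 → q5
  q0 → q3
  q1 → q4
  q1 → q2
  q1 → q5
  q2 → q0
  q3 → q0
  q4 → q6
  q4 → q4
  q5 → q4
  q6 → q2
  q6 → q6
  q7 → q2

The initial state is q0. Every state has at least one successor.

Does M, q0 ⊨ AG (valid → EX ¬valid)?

Violated

States satisfying valid → EX ¬valid: {q0, q1, q4, q5, q6}.
States satisfying AG (valid → EX ¬valid): ∅.
q2 is reachable from q0 and violates valid → EX ¬valid, so AG fails at q0.
q0 ∉ Sat(AG (valid → EX ¬valid)).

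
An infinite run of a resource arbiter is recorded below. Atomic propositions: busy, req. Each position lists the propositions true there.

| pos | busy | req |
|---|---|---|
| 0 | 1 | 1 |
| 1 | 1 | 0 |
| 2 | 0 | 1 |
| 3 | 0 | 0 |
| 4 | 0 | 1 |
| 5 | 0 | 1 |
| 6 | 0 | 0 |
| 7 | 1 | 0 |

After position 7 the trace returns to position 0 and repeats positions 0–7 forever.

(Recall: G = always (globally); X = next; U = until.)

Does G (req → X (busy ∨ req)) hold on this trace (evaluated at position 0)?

Violated

req → X (busy ∨ req) must hold at every position from 0 onward. It fails at position 2, so G (req → X (busy ∨ req)) is false.
Positions where req holds: 0, 2, 4, 5.
Check X (busy ∨ req) at each: 0→ok, 2→fails, 4→ok, 5→fails.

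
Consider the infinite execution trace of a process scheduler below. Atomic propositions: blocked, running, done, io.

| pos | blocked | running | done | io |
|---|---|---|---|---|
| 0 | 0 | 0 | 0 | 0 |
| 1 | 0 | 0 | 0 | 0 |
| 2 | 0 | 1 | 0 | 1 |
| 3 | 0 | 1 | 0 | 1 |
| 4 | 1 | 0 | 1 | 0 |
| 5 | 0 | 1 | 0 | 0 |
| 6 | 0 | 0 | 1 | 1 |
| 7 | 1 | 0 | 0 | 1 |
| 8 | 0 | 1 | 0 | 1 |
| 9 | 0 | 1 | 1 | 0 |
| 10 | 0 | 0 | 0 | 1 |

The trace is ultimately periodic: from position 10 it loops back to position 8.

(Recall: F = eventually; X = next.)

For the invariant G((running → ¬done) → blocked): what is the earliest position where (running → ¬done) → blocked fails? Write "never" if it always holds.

At position 0 the labels are {}, so (running → ¬done) → blocked is false there. This is the first violation.

0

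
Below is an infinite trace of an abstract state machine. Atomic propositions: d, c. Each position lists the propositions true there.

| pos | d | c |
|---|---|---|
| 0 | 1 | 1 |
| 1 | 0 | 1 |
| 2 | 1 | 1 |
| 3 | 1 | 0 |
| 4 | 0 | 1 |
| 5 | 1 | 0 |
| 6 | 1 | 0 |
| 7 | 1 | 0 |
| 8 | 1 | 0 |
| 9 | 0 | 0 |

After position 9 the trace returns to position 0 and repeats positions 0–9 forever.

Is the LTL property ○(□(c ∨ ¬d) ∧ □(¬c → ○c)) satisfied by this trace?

No

The position after 0 is 1; □(c ∨ ¬d) ∧ □(¬c → ○c) is false there.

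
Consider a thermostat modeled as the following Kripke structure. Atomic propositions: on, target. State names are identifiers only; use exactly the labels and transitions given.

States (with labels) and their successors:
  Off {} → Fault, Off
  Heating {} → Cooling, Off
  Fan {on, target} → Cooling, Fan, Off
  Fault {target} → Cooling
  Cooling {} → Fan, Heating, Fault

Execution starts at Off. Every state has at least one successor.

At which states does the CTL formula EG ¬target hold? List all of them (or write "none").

States satisfying ¬target: {Off, Heating, Cooling}.
States satisfying EG ¬target: {Off, Heating, Cooling}.

{Off, Heating, Cooling}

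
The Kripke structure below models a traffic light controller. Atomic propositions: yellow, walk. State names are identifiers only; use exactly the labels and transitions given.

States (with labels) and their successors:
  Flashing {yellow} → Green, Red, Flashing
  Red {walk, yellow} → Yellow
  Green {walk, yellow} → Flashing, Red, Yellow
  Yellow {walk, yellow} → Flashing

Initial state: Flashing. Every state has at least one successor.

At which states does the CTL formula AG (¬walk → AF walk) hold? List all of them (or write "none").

States satisfying ¬walk → AF walk: {Red, Green, Yellow}.
States satisfying AG (¬walk → AF walk): ∅.

none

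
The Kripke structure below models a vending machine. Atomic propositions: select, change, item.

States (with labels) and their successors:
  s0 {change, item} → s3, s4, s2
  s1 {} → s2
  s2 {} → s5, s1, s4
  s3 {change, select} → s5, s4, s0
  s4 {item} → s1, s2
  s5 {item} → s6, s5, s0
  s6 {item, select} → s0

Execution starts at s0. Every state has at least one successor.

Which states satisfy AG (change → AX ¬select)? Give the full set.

none

States satisfying change → AX ¬select: {s1, s2, s3, s4, s5, s6}.
States satisfying AG (change → AX ¬select): ∅.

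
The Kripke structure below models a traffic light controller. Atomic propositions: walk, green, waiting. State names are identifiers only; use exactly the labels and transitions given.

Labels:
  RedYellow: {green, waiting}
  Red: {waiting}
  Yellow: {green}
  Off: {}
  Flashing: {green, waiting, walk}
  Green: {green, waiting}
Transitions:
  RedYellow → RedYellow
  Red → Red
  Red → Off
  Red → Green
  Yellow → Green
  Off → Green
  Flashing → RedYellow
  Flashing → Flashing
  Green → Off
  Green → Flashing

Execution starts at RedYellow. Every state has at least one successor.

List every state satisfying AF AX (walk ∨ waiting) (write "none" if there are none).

States satisfying AX (walk ∨ waiting): {RedYellow, Yellow, Off, Flashing}.
States satisfying AF AX (walk ∨ waiting): {RedYellow, Yellow, Off, Flashing, Green}.

{RedYellow, Yellow, Off, Flashing, Green}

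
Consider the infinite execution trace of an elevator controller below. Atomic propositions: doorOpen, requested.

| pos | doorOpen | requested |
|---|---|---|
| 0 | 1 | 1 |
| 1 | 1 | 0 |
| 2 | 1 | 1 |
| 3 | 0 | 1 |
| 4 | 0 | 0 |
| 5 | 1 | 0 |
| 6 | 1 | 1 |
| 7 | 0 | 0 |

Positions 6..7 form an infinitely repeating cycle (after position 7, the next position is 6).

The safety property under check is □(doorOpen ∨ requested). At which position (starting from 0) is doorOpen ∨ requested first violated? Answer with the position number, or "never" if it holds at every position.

Check doorOpen ∨ requested at each position in order: 0 ✓, 1 ✓, 2 ✓, 3 ✓.
At position 4 the labels are {}, so doorOpen ∨ requested is false there. This is the first violation.

4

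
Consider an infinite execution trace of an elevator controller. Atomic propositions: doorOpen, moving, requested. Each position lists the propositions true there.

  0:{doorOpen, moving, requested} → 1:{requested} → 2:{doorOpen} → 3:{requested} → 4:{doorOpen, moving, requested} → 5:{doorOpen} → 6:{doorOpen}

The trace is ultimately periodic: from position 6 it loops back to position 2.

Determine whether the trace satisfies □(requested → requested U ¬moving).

requested → requested U ¬moving holds at every position 0..6, and those are all positions ever visited, so □(requested → requested U ¬moving) holds.
Positions where requested holds: 0, 1, 3, 4.
Check requested U ¬moving at each: 0→ok, 1→ok, 3→ok, 4→ok.

Holds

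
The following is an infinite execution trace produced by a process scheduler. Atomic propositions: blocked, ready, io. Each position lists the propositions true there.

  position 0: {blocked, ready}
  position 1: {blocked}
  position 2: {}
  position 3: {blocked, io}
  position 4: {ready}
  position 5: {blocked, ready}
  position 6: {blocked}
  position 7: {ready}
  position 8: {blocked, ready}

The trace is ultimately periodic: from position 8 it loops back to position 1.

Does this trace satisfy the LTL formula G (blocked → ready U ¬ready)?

blocked → ready U ¬ready holds at every position 0..8, and those are all positions ever visited, so G (blocked → ready U ¬ready) holds.
Positions where blocked holds: 0, 1, 3, 5, 6, 8.
Check ready U ¬ready at each: 0→ok, 1→ok, 3→ok, 5→ok, 6→ok, 8→ok.

Holds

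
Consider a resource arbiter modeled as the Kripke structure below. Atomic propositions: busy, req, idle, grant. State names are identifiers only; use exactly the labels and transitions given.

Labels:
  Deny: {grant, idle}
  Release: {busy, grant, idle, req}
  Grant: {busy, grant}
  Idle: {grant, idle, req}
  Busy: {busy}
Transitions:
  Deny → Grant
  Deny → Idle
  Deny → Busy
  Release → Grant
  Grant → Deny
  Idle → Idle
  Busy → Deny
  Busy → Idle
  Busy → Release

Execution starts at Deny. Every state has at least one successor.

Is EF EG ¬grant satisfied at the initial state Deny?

States satisfying EG ¬grant: ∅.
States satisfying EF EG ¬grant: ∅.
No suitable path/successor from Deny witnesses the formula.
Deny ∉ Sat(EF EG ¬grant).

Does not hold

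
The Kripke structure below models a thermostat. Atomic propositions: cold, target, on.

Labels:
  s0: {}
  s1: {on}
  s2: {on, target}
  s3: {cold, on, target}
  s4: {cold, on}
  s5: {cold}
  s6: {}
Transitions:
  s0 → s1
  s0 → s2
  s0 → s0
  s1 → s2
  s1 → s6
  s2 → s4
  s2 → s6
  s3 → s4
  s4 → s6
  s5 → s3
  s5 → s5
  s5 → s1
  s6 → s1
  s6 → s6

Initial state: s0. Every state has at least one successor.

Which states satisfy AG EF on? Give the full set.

States satisfying EF on: {s0, s1, s2, s3, s4, s5, s6}.
States satisfying AG EF on: {s0, s1, s2, s3, s4, s5, s6}.

{s0, s1, s2, s3, s4, s5, s6}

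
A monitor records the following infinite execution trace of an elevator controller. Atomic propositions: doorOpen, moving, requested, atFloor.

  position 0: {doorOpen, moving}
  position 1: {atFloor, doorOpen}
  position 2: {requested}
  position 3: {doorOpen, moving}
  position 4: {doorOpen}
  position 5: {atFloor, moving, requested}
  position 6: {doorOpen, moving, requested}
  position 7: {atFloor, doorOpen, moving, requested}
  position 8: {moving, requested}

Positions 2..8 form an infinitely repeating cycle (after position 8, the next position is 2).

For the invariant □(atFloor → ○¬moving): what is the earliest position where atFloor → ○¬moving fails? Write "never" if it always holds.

Check atFloor → ○¬moving at each position in order: 0 ✓, 1 ✓, 2 ✓, 3 ✓, 4 ✓.
At position 5 the labels are {atFloor, moving, requested} and the next position 6 has {doorOpen, moving, requested}, so atFloor → ○¬moving is false there. This is the first violation.

5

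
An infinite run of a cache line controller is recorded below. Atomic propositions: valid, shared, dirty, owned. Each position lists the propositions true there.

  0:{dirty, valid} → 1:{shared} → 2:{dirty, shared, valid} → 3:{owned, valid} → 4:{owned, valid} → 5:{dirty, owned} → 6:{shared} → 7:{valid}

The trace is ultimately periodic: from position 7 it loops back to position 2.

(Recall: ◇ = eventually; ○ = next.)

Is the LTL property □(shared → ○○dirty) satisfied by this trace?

shared → ○○dirty must hold at every position from 0 onward. It fails at position 1, so □(shared → ○○dirty) is false.
Positions where shared holds: 1, 2, 6.
Check ○○dirty at each: 1→fails, 2→fails, 6→ok.

No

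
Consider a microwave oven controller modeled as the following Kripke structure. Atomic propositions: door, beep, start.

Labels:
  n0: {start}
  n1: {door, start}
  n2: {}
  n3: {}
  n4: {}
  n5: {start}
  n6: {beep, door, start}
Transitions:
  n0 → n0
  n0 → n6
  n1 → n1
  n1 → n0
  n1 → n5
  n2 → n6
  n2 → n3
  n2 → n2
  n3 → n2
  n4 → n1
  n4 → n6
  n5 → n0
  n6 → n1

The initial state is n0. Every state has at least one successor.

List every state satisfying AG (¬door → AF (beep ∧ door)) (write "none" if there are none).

none

States satisfying ¬door → AF (beep ∧ door): {n1, n6}.
States satisfying AG (¬door → AF (beep ∧ door)): ∅.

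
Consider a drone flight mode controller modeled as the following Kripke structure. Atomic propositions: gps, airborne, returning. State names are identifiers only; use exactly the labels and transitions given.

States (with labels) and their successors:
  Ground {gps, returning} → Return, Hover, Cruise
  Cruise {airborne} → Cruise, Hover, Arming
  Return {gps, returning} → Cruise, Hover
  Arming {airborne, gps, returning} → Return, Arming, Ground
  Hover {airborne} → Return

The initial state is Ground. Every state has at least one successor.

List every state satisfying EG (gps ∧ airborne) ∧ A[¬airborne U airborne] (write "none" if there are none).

States satisfying gps ∧ airborne: {Arming}.
States satisfying EG (gps ∧ airborne): {Arming}.
States satisfying ¬airborne: {Ground, Return}.
States satisfying airborne: {Cruise, Arming, Hover}.
States satisfying A[¬airborne U airborne]: {Ground, Cruise, Return, Arming, Hover}.
States satisfying EG (gps ∧ airborne) ∧ A[¬airborne U airborne]: {Arming}.

{Arming}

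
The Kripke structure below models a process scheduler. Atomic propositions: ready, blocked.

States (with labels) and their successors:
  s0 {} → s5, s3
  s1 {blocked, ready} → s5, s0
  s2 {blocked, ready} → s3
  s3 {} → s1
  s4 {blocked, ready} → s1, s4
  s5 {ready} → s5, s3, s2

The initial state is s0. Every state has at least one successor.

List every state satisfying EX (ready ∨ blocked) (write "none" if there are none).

States satisfying ready ∨ blocked: {s1, s2, s4, s5}.
States satisfying EX (ready ∨ blocked): {s0, s1, s3, s4, s5}.

{s0, s1, s3, s4, s5}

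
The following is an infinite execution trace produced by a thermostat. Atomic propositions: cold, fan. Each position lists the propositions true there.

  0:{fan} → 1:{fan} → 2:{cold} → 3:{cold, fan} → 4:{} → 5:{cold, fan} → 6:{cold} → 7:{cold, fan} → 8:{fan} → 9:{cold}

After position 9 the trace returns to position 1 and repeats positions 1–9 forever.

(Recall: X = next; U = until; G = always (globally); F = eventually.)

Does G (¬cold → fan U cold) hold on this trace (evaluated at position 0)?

¬cold → fan U cold must hold at every position from 0 onward. It fails at position 4, so G (¬cold → fan U cold) is false.
Positions where ¬cold holds: 0, 1, 4, 8.
Check fan U cold at each: 0→ok, 1→ok, 4→fails, 8→ok.

Does not hold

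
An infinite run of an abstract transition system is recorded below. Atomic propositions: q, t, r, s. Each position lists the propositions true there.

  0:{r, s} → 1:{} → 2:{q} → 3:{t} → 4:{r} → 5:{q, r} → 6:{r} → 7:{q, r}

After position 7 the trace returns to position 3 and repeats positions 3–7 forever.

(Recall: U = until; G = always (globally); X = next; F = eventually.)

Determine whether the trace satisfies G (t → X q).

Does not hold

t → X q must hold at every position from 0 onward. It fails at position 3, so G (t → X q) is false.
Positions where t holds: 3.
Check X q at each: 3→fails.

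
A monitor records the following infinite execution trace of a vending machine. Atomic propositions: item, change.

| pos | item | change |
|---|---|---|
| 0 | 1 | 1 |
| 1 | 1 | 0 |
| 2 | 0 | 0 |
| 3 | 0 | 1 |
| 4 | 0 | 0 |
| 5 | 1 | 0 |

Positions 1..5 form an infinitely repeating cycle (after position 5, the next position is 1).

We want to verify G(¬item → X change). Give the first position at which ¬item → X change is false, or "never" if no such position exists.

3

Check ¬item → X change at each position in order: 0 ✓, 1 ✓, 2 ✓.
At position 3 the labels are {change} and the next position 4 has {}, so ¬item → X change is false there. This is the first violation.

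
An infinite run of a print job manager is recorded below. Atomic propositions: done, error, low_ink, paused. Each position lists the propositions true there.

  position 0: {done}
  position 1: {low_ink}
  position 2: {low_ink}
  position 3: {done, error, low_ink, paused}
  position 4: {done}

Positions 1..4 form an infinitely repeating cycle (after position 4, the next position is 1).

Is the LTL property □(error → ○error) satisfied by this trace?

No

error → ○error must hold at every position from 0 onward. It fails at position 3, so □(error → ○error) is false.
Positions where error holds: 3.
Check ○error at each: 3→fails.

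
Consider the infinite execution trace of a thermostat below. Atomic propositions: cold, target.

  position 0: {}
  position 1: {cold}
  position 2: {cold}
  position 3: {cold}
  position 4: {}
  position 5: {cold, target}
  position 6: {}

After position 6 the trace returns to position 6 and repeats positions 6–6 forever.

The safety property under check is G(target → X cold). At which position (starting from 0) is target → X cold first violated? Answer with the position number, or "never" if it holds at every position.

5

Check target → X cold at each position in order: 0 ✓, 1 ✓, 2 ✓, 3 ✓, 4 ✓.
At position 5 the labels are {cold, target} and the next position 6 has {}, so target → X cold is false there. This is the first violation.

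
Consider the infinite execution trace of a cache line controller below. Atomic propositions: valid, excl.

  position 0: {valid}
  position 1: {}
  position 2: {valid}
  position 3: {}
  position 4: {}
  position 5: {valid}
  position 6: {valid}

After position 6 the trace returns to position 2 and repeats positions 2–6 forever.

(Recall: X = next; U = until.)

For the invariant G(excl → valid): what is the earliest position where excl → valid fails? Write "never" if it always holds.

never

excl → valid holds at every position 0..6, and those are all the positions the trace ever visits, so the invariant G(excl → valid) is never violated.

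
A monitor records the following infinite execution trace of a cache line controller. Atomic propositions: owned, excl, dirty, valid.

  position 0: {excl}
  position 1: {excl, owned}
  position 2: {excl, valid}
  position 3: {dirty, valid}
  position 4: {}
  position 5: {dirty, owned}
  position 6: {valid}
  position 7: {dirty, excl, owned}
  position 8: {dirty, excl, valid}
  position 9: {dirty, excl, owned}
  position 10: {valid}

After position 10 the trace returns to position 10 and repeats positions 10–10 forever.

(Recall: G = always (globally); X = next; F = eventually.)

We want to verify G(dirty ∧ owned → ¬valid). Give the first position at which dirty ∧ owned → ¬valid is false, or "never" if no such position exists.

never

dirty ∧ owned → ¬valid holds at every position 0..10, and those are all the positions the trace ever visits, so the invariant G(dirty ∧ owned → ¬valid) is never violated.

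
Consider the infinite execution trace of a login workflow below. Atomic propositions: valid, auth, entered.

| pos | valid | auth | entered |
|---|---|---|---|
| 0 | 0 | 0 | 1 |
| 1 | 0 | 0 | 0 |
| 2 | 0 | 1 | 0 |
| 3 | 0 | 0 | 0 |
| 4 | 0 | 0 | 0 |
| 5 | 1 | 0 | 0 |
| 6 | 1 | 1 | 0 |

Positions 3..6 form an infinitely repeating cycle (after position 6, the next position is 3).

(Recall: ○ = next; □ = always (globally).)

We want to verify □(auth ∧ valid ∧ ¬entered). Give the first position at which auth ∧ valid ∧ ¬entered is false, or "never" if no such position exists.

0

At position 0 the labels are {entered}, so auth ∧ valid ∧ ¬entered is false there. This is the first violation.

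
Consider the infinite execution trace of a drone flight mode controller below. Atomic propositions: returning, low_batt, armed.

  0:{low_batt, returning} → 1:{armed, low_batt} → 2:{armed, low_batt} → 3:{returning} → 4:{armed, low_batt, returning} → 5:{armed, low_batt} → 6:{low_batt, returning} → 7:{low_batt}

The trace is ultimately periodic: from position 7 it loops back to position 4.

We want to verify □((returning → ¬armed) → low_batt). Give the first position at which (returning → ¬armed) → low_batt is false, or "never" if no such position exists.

Check (returning → ¬armed) → low_batt at each position in order: 0 ✓, 1 ✓, 2 ✓.
At position 3 the labels are {returning}, so (returning → ¬armed) → low_batt is false there. This is the first violation.

3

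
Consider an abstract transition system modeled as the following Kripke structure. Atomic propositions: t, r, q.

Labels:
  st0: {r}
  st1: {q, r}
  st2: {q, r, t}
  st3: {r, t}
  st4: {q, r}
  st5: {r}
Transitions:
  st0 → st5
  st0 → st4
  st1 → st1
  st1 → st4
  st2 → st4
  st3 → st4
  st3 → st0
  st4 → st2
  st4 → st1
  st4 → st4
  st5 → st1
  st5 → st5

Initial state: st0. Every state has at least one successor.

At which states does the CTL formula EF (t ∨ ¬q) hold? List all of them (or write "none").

{st0, st1, st2, st3, st4, st5}

States satisfying t ∨ ¬q: {st0, st2, st3, st5}.
States satisfying EF (t ∨ ¬q): {st0, st1, st2, st3, st4, st5}.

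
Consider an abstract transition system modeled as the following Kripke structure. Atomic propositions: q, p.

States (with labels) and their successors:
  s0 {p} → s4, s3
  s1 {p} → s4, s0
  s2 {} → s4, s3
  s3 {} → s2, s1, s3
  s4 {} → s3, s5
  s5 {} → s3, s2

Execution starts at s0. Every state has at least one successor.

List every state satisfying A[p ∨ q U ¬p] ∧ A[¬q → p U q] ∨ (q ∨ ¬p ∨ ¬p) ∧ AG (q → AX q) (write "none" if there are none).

{s2, s3, s4, s5}

States satisfying p ∨ q: {s0, s1}.
States satisfying ¬p: {s2, s3, s4, s5}.
States satisfying A[p ∨ q U ¬p]: {s0, s1, s2, s3, s4, s5}.
States satisfying ¬q → p: {s0, s1}.
States satisfying q: ∅.
States satisfying A[¬q → p U q]: ∅.
States satisfying A[p ∨ q U ¬p] ∧ A[¬q → p U q]: ∅.
States satisfying q ∨ ¬p: {s2, s3, s4, s5}.
States satisfying q ∨ ¬p ∨ ¬p: {s2, s3, s4, s5}.
States satisfying q → AX q: {s0, s1, s2, s3, s4, s5}.
States satisfying AG (q → AX q): {s0, s1, s2, s3, s4, s5}.
States satisfying (q ∨ ¬p ∨ ¬p) ∧ AG (q → AX q): {s2, s3, s4, s5}.
States satisfying A[p ∨ q U ¬p] ∧ A[¬q → p U q] ∨ (q ∨ ¬p ∨ ¬p) ∧ AG (q → AX q): {s2, s3, s4, s5}.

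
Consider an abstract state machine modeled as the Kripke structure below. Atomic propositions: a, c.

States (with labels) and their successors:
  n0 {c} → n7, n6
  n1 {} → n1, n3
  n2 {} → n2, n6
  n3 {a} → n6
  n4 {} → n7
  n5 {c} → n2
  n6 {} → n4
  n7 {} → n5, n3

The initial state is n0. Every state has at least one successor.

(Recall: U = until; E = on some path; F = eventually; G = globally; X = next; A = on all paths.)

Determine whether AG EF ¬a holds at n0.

States satisfying EF ¬a: {n0, n1, n2, n3, n4, n5, n6, n7}.
States satisfying AG EF ¬a: {n0, n1, n2, n3, n4, n5, n6, n7}.
Every state reachable from n0 satisfies EF ¬a.
n0 ∈ Sat(AG EF ¬a).

Yes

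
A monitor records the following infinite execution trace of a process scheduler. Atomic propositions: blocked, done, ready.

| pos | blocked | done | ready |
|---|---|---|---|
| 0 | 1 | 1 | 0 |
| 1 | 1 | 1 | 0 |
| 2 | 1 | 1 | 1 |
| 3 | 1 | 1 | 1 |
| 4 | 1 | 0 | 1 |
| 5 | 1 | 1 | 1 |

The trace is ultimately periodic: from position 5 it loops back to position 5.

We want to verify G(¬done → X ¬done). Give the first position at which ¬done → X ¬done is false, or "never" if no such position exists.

Check ¬done → X ¬done at each position in order: 0 ✓, 1 ✓, 2 ✓, 3 ✓.
At position 4 the labels are {blocked, ready} and the next position 5 has {blocked, done, ready}, so ¬done → X ¬done is false there. This is the first violation.

4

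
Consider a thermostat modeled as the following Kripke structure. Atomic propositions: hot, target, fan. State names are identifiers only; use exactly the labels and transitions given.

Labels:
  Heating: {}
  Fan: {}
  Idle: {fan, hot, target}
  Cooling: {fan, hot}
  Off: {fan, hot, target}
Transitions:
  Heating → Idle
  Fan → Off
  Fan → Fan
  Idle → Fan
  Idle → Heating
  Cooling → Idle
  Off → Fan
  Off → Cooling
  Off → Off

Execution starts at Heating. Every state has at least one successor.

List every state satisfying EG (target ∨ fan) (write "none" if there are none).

{Off}

States satisfying target ∨ fan: {Idle, Cooling, Off}.
States satisfying EG (target ∨ fan): {Off}.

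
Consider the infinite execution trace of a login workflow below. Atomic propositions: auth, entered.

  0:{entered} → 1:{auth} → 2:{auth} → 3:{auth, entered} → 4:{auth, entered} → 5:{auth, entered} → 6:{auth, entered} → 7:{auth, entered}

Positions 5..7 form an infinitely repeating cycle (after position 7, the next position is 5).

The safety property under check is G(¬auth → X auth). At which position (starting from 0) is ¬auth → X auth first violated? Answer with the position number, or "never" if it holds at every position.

¬auth → X auth holds at every position 0..7, and those are all the positions the trace ever visits, so the invariant G(¬auth → X auth) is never violated.

never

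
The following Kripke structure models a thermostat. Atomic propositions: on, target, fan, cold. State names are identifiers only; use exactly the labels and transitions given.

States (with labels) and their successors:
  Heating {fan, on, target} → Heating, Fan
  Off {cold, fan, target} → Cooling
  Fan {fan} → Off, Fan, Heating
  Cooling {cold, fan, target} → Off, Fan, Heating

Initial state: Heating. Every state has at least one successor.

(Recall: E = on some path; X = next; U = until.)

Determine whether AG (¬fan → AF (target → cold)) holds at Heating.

Holds

States satisfying ¬fan → AF (target → cold): {Heating, Off, Fan, Cooling}.
States satisfying AG (¬fan → AF (target → cold)): {Heating, Off, Fan, Cooling}.
Every state reachable from Heating satisfies ¬fan → AF (target → cold).
Heating ∈ Sat(AG (¬fan → AF (target → cold))).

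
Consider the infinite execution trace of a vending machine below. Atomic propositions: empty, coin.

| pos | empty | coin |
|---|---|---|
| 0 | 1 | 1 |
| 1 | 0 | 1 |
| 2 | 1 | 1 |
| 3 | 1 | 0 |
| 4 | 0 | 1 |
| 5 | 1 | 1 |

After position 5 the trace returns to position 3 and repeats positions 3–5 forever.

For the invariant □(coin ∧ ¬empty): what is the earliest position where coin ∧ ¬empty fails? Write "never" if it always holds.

0

At position 0 the labels are {coin, empty}, so coin ∧ ¬empty is false there. This is the first violation.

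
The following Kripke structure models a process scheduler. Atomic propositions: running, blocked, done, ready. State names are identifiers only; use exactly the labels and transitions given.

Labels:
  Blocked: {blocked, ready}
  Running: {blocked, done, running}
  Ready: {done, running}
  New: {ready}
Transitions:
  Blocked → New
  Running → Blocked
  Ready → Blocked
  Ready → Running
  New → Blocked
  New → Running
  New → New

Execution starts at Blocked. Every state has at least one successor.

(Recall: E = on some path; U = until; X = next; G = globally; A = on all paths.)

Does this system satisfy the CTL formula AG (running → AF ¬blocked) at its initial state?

States satisfying running → AF ¬blocked: {Blocked, Running, Ready, New}.
States satisfying AG (running → AF ¬blocked): {Blocked, Running, Ready, New}.
Every state reachable from Blocked satisfies running → AF ¬blocked.
Blocked ∈ Sat(AG (running → AF ¬blocked)).

Holds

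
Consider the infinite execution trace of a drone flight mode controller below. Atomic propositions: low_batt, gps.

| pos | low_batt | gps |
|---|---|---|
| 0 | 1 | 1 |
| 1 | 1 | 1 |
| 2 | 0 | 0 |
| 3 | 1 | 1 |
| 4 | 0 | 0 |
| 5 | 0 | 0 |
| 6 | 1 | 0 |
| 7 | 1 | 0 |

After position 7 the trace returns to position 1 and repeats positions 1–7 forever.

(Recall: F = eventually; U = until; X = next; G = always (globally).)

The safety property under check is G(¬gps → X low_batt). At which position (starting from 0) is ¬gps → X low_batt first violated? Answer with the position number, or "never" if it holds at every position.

Check ¬gps → X low_batt at each position in order: 0 ✓, 1 ✓, 2 ✓, 3 ✓.
At position 4 the labels are {} and the next position 5 has {}, so ¬gps → X low_batt is false there. This is the first violation.

4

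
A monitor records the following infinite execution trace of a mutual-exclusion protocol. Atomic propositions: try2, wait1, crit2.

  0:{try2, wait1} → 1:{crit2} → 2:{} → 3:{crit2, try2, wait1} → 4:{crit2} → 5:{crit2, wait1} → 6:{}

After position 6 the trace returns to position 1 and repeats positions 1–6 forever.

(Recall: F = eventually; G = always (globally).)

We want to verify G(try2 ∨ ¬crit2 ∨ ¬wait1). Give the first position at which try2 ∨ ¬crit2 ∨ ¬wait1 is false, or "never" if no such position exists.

Check try2 ∨ ¬crit2 ∨ ¬wait1 at each position in order: 0 ✓, 1 ✓, 2 ✓, 3 ✓, 4 ✓.
At position 5 the labels are {crit2, wait1}, so try2 ∨ ¬crit2 ∨ ¬wait1 is false there. This is the first violation.

5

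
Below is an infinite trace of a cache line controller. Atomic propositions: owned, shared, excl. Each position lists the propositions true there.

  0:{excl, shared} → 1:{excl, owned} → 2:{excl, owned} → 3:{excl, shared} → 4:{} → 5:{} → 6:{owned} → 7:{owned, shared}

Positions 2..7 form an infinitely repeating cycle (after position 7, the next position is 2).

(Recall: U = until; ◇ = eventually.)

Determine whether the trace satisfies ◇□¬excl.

□¬excl is false at every position 0..7, so it never becomes true and ◇□¬excl fails.

Does not hold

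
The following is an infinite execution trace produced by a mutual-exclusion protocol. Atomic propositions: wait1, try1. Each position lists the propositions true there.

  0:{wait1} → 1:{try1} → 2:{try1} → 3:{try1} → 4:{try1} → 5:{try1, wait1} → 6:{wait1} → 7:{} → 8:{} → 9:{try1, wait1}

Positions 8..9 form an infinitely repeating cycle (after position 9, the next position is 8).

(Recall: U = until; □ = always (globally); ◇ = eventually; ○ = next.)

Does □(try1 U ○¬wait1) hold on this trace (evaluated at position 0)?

Does not hold

try1 U ○¬wait1 must hold at every position from 0 onward. It fails at position 8, so □(try1 U ○¬wait1) is false.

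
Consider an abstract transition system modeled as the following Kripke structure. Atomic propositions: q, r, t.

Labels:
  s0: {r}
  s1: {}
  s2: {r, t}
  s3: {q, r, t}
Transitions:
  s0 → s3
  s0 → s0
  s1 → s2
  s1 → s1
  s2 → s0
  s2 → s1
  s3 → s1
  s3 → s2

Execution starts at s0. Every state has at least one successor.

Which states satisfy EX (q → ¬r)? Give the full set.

{s0, s1, s2, s3}

States satisfying q → ¬r: {s0, s1, s2}.
States satisfying EX (q → ¬r): {s0, s1, s2, s3}.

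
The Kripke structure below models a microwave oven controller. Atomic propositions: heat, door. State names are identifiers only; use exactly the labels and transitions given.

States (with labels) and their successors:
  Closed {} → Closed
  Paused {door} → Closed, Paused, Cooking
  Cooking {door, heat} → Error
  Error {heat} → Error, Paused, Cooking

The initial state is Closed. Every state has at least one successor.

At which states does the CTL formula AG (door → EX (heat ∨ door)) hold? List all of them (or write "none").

States satisfying door → EX (heat ∨ door): {Closed, Paused, Cooking, Error}.
States satisfying AG (door → EX (heat ∨ door)): {Closed, Paused, Cooking, Error}.

{Closed, Paused, Cooking, Error}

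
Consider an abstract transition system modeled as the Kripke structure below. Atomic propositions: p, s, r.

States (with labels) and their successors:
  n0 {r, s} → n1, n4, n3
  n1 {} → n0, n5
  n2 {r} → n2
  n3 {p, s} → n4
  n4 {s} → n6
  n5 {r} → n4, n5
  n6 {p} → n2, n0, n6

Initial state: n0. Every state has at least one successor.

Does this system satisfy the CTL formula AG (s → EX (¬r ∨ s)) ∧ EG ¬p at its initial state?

Holds

States satisfying s → EX (¬r ∨ s): {n0, n1, n2, n3, n4, n5, n6}.
States satisfying AG (s → EX (¬r ∨ s)): {n0, n1, n2, n3, n4, n5, n6}.
States satisfying ¬p: {n0, n1, n2, n4, n5}.
States satisfying EG ¬p: {n0, n1, n2, n5}.
States satisfying AG (s → EX (¬r ∨ s)) ∧ EG ¬p: {n0, n1, n2, n5}.
n0 ∈ Sat(AG (s → EX (¬r ∨ s)) ∧ EG ¬p).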